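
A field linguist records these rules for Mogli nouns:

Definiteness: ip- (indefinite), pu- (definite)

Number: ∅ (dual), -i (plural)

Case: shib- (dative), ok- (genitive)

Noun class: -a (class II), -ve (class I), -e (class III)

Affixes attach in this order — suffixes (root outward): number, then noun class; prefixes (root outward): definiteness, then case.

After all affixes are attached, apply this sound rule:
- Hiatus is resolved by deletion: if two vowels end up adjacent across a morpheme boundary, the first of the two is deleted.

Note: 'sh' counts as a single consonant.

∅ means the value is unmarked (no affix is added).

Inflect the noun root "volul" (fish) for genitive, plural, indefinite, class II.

okipvolula

Attach definiteness indefinite ip- → ipvolul.
Attach number plural -i → ipvoluli.
Attach noun class class II -a → ipvolulia.
Attach case genitive ok- → okipvolulia.
Apply vowel deletion: okipvolulia → okipvolula.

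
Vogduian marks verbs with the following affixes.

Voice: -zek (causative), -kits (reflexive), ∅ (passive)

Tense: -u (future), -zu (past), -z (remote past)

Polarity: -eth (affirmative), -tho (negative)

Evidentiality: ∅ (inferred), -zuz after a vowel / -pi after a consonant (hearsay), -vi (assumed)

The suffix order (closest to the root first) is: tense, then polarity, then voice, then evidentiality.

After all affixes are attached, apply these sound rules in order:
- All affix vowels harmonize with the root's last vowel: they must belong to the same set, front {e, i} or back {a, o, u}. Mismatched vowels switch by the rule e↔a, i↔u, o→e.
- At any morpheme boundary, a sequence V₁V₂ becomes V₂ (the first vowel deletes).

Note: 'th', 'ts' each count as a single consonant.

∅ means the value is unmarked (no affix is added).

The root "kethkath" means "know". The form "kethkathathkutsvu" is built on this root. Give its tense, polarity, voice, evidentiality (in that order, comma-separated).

future, affirmative, reflexive, assumed

Segment: kethkath-u-eth-kits-vi.
tense: -u → future.
polarity: -eth → affirmative.
voice: -kits → reflexive.
evidentiality: -vi → assumed.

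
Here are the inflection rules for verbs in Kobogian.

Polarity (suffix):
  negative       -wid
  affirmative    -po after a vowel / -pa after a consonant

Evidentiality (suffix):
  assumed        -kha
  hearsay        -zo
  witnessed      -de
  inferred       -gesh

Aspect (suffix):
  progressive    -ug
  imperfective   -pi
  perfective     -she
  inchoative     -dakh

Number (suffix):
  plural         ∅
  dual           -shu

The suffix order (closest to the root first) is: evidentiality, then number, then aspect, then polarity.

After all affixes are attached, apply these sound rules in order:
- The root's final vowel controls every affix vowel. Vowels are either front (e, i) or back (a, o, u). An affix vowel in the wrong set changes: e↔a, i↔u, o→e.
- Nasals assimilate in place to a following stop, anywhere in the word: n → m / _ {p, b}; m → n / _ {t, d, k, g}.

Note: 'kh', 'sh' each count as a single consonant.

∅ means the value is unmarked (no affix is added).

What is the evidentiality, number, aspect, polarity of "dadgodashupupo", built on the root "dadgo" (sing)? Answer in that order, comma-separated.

Segment: dadgo-de-shu-pi-po.
evidentiality: -de → witnessed.
number: -shu → dual.
aspect: -pi → imperfective.
polarity: -po/pa → affirmative.

witnessed, dual, imperfective, affirmative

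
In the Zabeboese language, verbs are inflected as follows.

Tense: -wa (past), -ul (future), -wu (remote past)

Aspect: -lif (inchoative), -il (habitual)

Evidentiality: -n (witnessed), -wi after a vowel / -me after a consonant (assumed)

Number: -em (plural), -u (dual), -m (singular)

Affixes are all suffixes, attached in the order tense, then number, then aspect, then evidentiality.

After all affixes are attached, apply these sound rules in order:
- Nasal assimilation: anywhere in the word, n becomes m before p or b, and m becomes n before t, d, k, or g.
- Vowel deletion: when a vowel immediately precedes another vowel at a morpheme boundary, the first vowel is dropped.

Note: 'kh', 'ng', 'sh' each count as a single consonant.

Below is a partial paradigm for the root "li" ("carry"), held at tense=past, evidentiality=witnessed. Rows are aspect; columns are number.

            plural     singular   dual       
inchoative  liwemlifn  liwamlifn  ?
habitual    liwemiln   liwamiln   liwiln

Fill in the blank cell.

Attach tense past -wa → liwa.
Attach number dual -u → liwau.
Attach aspect inchoative -lif → liwaulif.
Attach evidentiality witnessed -n → liwaulifn.
Nasal assimilation: no change.
Apply vowel deletion: liwaulifn → liwulifn.

liwulifn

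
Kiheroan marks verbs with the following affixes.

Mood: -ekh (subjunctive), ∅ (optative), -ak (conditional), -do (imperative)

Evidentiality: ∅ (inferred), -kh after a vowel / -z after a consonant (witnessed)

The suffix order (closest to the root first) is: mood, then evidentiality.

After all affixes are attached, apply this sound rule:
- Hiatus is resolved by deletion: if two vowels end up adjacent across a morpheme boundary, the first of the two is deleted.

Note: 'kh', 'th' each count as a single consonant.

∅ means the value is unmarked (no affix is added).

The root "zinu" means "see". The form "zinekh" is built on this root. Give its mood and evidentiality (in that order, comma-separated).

Segment: zinu-ekh.
mood: -ekh → subjunctive.
evidentiality: ∅ → inferred.

subjunctive, inferred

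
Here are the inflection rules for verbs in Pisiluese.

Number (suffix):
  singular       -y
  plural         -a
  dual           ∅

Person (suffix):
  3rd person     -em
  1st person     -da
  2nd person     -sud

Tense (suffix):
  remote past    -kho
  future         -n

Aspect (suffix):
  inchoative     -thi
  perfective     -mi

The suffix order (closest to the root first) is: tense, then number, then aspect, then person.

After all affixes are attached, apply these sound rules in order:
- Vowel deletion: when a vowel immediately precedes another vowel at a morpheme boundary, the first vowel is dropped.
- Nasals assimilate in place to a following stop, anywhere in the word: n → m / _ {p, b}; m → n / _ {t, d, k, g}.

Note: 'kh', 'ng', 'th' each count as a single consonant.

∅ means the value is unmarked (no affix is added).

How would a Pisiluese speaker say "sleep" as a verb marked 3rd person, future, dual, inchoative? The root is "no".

Attach tense future -n → non.
number = dual: zero marking, form stays non.
Attach aspect inchoative -thi → nonthi.
Attach person 3rd person -em → nonthiem.
Apply vowel deletion: nonthiem → nonthem.
Nasal assimilation: no change.

nonthem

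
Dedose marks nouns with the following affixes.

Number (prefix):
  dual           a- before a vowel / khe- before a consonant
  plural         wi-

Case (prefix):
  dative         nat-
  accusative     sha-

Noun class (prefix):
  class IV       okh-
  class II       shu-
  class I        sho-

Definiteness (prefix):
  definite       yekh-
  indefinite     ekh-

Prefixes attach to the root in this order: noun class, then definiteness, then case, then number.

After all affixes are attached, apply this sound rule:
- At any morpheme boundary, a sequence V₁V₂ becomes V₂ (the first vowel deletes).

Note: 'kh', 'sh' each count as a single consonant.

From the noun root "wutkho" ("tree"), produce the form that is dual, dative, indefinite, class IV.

Attach noun class class IV okh- → okhwutkho.
Attach definiteness indefinite ekh- → ekhokhwutkho.
Attach case dative nat- → natekhokhwutkho.
Attach number dual khe- (before consonant 'n') → khenatekhokhwutkho.
Vowel deletion: no change.

khenatekhokhwutkho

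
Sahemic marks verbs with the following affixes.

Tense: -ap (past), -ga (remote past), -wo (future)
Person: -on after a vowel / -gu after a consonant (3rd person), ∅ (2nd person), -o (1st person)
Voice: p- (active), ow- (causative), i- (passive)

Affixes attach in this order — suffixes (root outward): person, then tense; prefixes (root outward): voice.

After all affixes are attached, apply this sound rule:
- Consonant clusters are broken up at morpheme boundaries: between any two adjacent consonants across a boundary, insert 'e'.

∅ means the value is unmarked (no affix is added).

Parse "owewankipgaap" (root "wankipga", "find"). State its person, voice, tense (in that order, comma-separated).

Segment: ow-wankipga-ap.
person: ∅ → 2nd person.
voice: ow- → causative.
tense: -ap → past.

2nd person, causative, past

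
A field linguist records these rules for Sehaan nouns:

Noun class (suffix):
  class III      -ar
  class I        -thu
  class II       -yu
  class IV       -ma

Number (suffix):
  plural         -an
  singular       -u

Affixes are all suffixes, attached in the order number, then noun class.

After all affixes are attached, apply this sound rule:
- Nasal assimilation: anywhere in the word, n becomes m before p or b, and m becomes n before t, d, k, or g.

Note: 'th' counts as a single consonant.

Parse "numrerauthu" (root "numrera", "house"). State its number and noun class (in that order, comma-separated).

Segment: numrera-u-thu.
number: -u → singular.
noun class: -thu → class I.

singular, class I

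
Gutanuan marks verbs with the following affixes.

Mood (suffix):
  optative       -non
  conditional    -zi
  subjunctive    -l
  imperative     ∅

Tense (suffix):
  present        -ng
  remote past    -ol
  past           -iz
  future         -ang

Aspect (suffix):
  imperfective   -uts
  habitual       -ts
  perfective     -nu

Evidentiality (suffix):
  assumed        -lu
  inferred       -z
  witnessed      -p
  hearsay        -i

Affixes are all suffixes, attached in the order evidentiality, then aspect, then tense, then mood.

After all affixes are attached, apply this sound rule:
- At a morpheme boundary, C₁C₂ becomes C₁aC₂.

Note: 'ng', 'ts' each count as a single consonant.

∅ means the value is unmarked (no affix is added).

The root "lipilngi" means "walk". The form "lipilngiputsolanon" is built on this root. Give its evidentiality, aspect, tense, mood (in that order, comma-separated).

witnessed, imperfective, remote past, optative

Segment: lipilngi-p-uts-ol-non.
evidentiality: -p → witnessed.
aspect: -uts → imperfective.
tense: -ol → remote past.
mood: -non → optative.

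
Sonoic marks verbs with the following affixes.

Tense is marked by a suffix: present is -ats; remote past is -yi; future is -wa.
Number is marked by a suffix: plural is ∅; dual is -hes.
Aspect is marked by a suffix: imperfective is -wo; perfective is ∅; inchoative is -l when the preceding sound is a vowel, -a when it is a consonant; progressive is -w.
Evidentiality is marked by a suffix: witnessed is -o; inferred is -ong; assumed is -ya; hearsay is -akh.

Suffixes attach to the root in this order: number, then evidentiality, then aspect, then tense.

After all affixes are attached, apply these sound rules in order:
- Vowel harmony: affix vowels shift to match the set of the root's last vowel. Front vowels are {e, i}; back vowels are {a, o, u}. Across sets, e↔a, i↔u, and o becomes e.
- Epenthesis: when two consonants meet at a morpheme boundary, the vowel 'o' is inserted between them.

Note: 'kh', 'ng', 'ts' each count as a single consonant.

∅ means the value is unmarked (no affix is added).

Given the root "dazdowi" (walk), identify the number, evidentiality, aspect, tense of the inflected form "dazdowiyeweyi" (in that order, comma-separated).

plural, assumed, imperfective, remote past

Segment: dazdowi-ya-wo-yi.
number: ∅ → plural.
evidentiality: -ya → assumed.
aspect: -wo → imperfective.
tense: -yi → remote past.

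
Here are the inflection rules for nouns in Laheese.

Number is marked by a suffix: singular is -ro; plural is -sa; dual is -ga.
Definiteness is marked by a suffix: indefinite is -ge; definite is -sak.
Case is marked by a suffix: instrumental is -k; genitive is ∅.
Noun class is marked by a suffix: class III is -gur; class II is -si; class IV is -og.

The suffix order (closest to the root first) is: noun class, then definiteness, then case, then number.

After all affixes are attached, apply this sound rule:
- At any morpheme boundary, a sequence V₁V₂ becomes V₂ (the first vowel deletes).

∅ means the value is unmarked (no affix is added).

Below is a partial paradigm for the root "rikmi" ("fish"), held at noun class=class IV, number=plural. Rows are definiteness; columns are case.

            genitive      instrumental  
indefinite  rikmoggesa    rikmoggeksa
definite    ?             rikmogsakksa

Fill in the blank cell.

rikmogsaksa

Attach noun class class IV -og → rikmiog.
Attach definiteness definite -sak → rikmiogsak.
case = genitive: zero marking, form stays rikmiogsak.
Attach number plural -sa → rikmiogsaksa.
Apply vowel deletion: rikmiogsaksa → rikmogsaksa.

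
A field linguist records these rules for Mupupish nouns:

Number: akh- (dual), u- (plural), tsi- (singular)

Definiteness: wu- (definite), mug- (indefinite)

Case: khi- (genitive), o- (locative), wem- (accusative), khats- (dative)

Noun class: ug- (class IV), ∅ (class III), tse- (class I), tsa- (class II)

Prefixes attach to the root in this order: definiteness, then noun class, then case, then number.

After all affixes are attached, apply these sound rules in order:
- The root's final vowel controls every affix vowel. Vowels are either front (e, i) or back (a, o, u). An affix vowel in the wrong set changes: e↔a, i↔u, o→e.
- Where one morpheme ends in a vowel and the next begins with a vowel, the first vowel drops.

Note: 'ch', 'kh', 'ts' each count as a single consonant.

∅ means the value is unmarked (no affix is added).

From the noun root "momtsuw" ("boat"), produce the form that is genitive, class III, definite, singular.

Attach definiteness definite wu- → wumomtsuw.
noun class = class III: zero marking, form stays wumomtsuw.
Attach case genitive khi- → khiwumomtsuw.
Attach number singular tsi- → tsikhiwumomtsuw.
Apply vowel harmony: tsikhiwumomtsuw → tsukhuwumomtsuw.
Vowel deletion: no change.

tsukhuwumomtsuw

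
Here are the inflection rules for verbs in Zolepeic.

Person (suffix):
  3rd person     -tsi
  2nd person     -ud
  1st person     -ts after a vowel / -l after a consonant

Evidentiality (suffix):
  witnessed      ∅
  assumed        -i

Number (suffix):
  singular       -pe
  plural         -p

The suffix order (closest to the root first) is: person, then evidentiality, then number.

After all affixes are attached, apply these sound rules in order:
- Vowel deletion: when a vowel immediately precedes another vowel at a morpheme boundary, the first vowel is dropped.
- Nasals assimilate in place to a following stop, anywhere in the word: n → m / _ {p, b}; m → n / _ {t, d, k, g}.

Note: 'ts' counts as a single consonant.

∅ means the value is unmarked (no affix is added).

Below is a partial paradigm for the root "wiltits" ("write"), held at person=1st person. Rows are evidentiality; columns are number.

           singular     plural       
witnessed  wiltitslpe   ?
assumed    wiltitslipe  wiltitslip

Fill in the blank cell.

wiltitslp

Attach person 1st person -l (after consonant 'ts') → wiltitsl.
evidentiality = witnessed: zero marking, form stays wiltitsl.
Attach number plural -p → wiltitslp.
Vowel deletion: no change.
Nasal assimilation: no change.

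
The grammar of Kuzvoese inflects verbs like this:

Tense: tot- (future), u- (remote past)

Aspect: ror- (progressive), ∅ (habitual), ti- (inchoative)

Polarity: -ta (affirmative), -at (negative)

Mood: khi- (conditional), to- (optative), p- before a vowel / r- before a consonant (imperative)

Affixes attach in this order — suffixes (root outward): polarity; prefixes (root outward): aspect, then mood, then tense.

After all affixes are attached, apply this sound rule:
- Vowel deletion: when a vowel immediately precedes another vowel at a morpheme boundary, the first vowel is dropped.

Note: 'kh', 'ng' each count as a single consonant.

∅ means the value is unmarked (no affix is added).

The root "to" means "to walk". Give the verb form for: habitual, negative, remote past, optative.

utotat

Attach polarity negative -at → toat.
aspect = habitual: zero marking, form stays toat.
Attach mood optative to- → totoat.
Attach tense remote past u- → utotoat.
Apply vowel deletion: utotoat → utotat.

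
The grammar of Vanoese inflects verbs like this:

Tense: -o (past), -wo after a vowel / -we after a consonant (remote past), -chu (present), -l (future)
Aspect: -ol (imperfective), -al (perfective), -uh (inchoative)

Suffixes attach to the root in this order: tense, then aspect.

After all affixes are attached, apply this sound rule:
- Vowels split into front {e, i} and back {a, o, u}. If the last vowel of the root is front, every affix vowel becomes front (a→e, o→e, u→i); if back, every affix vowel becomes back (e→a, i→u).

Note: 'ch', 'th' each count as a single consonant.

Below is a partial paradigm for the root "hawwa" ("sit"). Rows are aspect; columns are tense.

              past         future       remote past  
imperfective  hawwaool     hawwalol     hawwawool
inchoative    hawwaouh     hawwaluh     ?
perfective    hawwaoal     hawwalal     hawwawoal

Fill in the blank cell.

Attach tense remote past -wo (after vowel 'a') → hawwawo.
Attach aspect inchoative -uh → hawwawouh.
Vowel harmony: no change.

hawwawouh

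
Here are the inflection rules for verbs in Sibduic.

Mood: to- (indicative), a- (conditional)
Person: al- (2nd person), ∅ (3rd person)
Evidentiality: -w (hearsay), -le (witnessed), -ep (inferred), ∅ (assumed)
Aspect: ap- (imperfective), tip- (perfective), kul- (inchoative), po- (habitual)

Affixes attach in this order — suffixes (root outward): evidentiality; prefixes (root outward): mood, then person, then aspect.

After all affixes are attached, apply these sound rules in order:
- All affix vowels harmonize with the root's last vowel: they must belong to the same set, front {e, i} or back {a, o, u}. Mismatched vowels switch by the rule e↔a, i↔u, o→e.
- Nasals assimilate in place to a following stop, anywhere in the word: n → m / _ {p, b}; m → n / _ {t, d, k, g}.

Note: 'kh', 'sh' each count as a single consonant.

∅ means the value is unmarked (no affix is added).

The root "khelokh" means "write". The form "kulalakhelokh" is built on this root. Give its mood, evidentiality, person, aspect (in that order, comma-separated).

Segment: kul-al-a-khelokh.
mood: a- → conditional.
evidentiality: ∅ → assumed.
person: al- → 2nd person.
aspect: kul- → inchoative.

conditional, assumed, 2nd person, inchoative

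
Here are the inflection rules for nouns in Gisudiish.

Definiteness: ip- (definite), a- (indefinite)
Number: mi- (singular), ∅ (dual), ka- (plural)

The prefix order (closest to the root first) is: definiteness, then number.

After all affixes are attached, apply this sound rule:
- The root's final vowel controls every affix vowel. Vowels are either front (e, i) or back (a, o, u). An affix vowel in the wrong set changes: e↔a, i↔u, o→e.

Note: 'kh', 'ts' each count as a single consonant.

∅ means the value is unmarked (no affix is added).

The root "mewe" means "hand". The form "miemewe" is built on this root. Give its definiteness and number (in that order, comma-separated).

Segment: mi-a-mewe.
definiteness: a- → indefinite.
number: mi- → singular.

indefinite, singular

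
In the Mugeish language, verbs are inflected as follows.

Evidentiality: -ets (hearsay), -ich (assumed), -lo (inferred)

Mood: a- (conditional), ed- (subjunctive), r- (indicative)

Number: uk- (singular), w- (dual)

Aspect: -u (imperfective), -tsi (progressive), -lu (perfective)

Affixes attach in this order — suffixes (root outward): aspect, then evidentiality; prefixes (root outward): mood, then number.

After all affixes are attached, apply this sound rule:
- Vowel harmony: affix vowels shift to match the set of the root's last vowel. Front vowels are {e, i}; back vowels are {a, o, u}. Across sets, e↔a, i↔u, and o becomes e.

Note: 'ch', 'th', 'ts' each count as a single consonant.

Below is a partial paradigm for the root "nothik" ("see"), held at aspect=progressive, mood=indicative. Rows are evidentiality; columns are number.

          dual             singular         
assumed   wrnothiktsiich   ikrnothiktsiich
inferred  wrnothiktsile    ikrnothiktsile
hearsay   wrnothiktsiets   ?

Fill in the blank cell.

ikrnothiktsiets

Attach aspect progressive -tsi → nothiktsi.
Attach mood indicative r- → rnothiktsi.
Attach number singular uk- → ukrnothiktsi.
Attach evidentiality hearsay -ets → ukrnothiktsiets.
Apply vowel harmony: ukrnothiktsiets → ikrnothiktsiets.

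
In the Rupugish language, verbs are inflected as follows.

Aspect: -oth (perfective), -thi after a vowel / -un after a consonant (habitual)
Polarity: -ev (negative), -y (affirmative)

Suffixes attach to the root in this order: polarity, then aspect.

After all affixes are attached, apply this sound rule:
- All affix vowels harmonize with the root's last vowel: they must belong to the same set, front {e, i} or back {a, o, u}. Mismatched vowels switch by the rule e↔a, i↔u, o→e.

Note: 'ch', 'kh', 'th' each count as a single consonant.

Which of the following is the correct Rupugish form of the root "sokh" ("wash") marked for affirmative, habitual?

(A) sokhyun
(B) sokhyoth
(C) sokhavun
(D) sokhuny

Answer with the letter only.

Attach polarity affirmative -y → sokhy.
Attach aspect habitual -un (after consonant 'y') → sokhyun.
Vowel harmony: no change.
So the correct form is sokhyun, option (A).
(C) sokhavun is wrong: it uses negative instead of affirmative for polarity.
(D) sokhuny is wrong: it has the affixes in the wrong order.
(B) sokhyoth is wrong: it uses perfective instead of habitual for aspect.

A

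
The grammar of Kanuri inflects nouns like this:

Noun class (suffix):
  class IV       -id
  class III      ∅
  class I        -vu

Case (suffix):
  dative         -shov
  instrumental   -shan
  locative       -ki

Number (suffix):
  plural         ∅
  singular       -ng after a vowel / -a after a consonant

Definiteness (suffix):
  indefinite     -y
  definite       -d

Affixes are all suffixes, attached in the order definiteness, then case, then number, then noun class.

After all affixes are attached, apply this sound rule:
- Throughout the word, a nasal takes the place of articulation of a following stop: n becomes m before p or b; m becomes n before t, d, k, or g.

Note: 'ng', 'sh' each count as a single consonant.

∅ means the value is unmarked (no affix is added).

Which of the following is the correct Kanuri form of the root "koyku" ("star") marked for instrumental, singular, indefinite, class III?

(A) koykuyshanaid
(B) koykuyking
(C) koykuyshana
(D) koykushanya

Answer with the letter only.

C

Attach definiteness indefinite -y → koykuy.
Attach case instrumental -shan → koykuyshan.
Attach number singular -a (after consonant 'n') → koykuyshana.
noun class = class III: zero marking, form stays koykuyshana.
Nasal assimilation: no change.
So the correct form is koykuyshana, option (C).
(D) koykushanya is wrong: it has the affixes in the wrong order.
(A) koykuyshanaid is wrong: it uses class IV instead of class III for noun class.
(B) koykuyking is wrong: it uses locative instead of instrumental for case.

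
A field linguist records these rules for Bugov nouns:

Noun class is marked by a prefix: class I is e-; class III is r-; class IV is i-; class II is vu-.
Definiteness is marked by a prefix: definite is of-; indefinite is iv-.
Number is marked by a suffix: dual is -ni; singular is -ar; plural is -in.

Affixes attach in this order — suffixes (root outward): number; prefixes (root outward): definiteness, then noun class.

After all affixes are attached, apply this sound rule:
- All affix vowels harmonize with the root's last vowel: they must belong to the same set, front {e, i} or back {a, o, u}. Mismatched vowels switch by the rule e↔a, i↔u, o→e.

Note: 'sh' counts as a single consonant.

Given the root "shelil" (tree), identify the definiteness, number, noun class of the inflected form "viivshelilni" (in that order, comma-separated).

indefinite, dual, class II

Segment: vu-iv-shelil-ni.
definiteness: iv- → indefinite.
number: -ni → dual.
noun class: vu- → class II.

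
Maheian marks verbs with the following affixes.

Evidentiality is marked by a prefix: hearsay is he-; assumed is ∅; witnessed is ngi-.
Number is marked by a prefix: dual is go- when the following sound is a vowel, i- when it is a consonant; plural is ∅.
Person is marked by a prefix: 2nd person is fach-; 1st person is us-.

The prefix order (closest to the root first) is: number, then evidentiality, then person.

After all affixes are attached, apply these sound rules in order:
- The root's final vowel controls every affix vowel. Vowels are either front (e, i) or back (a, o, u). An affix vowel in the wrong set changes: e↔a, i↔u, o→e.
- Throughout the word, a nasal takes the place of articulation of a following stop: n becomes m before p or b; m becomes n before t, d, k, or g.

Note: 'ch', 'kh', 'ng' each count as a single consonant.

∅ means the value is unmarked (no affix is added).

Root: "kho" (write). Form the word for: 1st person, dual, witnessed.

Attach number dual i- (before consonant 'kh') → ikho.
Attach evidentiality witnessed ngi- → ngiikho.
Attach person 1st person us- → usngiikho.
Apply vowel harmony: usngiikho → usnguukho.
Nasal assimilation: no change.

usnguukho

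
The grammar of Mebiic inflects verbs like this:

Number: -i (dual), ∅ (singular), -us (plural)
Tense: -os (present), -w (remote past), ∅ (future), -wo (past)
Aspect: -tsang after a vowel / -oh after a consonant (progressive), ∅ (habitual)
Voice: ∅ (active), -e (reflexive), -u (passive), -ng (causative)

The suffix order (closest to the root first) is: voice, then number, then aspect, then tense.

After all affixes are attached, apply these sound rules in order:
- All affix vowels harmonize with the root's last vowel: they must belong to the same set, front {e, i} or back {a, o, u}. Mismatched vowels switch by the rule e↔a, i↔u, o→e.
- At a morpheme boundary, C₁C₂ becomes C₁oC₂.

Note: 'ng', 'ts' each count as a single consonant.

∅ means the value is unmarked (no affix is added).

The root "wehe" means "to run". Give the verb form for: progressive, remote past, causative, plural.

wehengisehow

Attach voice causative -ng → weheng.
Attach number plural -us → wehengus.
Attach aspect progressive -oh (after consonant 's') → wehengusoh.
Attach tense remote past -w → wehengusohw.
Apply vowel harmony: wehengusohw → wehengisehw.
Apply epenthesis: wehengisehw → wehengisehow.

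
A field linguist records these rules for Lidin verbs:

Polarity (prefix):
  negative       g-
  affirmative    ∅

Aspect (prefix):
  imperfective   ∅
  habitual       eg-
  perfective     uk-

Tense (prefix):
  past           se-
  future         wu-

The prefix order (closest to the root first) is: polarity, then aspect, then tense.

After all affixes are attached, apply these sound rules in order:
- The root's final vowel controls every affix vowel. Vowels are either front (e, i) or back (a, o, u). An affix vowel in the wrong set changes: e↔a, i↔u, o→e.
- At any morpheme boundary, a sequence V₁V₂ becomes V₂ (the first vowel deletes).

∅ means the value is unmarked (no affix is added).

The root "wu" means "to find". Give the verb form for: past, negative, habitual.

Attach polarity negative g- → gwu.
Attach aspect habitual eg- → eggwu.
Attach tense past se- → seeggwu.
Apply vowel harmony: seeggwu → saaggwu.
Apply vowel deletion: saaggwu → saggwu.

saggwu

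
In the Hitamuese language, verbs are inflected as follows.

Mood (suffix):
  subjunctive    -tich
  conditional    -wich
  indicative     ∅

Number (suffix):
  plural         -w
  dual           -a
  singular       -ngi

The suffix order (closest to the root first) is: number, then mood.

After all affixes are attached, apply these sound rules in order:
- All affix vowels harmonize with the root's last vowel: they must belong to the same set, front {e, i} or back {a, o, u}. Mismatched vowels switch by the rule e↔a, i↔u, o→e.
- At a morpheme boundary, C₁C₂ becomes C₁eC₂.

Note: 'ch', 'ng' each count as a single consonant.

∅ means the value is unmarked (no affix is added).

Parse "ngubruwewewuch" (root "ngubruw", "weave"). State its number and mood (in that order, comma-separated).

plural, conditional

Segment: ngubruw-w-wich.
number: -w → plural.
mood: -wich → conditional.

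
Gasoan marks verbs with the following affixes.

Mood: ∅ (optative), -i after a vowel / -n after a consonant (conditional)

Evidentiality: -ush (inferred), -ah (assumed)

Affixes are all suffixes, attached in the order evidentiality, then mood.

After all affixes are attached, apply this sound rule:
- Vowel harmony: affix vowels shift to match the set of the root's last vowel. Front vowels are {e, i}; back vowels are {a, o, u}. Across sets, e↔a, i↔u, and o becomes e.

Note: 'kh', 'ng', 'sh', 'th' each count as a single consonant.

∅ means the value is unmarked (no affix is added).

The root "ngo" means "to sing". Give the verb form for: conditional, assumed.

ngoahn

Attach evidentiality assumed -ah → ngoah.
Attach mood conditional -n (after consonant 'h') → ngoahn.
Vowel harmony: no change.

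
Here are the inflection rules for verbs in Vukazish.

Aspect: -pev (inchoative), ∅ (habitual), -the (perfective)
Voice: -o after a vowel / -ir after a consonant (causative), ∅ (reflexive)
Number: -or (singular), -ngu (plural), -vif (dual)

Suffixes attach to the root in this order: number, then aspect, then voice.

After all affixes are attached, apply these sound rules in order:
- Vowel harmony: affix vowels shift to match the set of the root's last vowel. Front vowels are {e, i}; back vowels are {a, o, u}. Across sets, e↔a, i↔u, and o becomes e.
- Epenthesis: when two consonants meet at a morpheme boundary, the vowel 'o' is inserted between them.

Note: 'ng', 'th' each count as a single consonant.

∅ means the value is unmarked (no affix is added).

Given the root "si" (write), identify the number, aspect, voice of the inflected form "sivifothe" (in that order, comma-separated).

Segment: si-vif-the.
number: -vif → dual.
aspect: -the → perfective.
voice: ∅ → reflexive.

dual, perfective, reflexive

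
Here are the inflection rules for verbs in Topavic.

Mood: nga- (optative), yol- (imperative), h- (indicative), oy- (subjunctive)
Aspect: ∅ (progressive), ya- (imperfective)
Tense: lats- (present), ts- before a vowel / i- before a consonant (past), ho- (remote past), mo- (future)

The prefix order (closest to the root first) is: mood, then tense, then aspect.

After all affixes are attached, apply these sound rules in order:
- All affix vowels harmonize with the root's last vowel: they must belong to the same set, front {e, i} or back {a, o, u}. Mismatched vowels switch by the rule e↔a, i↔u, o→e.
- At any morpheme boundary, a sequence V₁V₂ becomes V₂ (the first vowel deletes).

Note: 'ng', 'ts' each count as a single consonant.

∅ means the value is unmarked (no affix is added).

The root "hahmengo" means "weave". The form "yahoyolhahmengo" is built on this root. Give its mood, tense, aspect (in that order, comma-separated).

imperative, remote past, imperfective

Segment: ya-ho-yol-hahmengo.
mood: yol- → imperative.
tense: ho- → remote past.
aspect: ya- → imperfective.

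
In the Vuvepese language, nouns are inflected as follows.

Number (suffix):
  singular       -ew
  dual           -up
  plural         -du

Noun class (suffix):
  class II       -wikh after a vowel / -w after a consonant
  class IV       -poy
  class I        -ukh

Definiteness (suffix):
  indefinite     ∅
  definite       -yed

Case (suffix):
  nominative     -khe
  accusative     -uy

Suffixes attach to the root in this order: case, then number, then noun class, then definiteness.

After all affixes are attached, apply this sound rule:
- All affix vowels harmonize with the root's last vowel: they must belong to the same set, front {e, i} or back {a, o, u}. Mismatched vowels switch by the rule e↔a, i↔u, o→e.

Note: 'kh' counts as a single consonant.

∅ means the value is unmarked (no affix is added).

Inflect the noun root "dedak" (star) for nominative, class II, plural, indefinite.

Attach case nominative -khe → dedakkhe.
Attach number plural -du → dedakkhedu.
Attach noun class class II -wikh (after vowel 'u') → dedakkheduwikh.
definiteness = indefinite: zero marking, form stays dedakkheduwikh.
Apply vowel harmony: dedakkheduwikh → dedakkhaduwukh.

dedakkhaduwukh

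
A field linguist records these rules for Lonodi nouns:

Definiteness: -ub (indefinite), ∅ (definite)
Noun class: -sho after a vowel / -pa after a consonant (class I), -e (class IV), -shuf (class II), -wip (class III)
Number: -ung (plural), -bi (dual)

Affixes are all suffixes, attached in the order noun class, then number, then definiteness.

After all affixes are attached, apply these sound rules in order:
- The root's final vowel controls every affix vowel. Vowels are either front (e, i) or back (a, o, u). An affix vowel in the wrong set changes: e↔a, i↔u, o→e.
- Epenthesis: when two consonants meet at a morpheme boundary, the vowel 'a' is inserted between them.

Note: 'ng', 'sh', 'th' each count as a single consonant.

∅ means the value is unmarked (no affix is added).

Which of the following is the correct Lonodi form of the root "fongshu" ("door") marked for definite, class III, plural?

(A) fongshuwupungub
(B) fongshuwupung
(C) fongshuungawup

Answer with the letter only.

Attach noun class class III -wip → fongshuwip.
Attach number plural -ung → fongshuwipung.
definiteness = definite: zero marking, form stays fongshuwipung.
Apply vowel harmony: fongshuwipung → fongshuwupung.
Epenthesis: no change.
So the correct form is fongshuwupung, option (B).
(A) fongshuwupungub is wrong: it uses indefinite instead of definite for definiteness.
(C) fongshuungawup is wrong: it has the affixes in the wrong order.

B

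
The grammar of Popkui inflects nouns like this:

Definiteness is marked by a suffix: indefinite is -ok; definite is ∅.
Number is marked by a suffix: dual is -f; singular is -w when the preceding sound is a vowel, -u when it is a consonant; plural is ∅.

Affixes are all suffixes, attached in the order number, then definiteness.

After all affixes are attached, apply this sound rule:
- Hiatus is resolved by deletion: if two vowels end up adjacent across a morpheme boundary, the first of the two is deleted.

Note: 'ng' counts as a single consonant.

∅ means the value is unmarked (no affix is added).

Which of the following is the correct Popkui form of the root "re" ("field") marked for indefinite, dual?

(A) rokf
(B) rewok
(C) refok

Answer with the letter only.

Attach number dual -f → ref.
Attach definiteness indefinite -ok → refok.
Vowel deletion: no change.
So the correct form is refok, option (C).
(B) rewok is wrong: it uses singular instead of dual for number.
(A) rokf is wrong: it has the affixes in the wrong order.

C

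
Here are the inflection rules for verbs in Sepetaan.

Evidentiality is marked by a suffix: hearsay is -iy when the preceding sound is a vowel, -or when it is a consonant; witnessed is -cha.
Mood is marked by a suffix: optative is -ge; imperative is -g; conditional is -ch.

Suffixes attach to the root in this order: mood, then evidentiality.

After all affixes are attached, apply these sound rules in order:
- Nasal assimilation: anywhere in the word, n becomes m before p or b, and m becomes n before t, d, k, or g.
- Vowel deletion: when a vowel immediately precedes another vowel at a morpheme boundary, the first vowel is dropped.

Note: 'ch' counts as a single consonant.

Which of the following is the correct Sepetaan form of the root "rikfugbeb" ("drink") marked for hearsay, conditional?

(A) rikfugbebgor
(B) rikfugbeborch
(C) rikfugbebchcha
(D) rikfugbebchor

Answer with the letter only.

Attach mood conditional -ch → rikfugbebch.
Attach evidentiality hearsay -or (after consonant 'ch') → rikfugbebchor.
Nasal assimilation: no change.
Vowel deletion: no change.
So the correct form is rikfugbebchor, option (D).
(A) rikfugbebgor is wrong: it uses imperative instead of conditional for mood.
(B) rikfugbeborch is wrong: it has the affixes in the wrong order.
(C) rikfugbebchcha is wrong: it uses witnessed instead of hearsay for evidentiality.

D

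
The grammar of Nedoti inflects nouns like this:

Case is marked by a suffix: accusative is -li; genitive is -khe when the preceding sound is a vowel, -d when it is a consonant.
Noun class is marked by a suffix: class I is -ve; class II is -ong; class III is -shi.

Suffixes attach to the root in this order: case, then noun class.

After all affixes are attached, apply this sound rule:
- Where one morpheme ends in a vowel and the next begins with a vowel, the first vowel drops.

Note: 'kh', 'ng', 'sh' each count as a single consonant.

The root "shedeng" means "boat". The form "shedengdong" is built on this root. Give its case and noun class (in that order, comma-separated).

Segment: shedeng-d-ong.
case: -khe/d → genitive.
noun class: -ong → class II.

genitive, class II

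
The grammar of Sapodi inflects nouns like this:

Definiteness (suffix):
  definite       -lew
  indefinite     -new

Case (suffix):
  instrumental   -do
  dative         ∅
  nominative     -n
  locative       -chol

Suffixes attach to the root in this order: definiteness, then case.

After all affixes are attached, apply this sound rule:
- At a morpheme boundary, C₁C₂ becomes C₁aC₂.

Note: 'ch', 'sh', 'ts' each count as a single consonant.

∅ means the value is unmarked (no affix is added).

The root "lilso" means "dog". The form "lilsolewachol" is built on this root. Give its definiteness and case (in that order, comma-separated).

Segment: lilso-lew-chol.
definiteness: -lew → definite.
case: -chol → locative.

definite, locative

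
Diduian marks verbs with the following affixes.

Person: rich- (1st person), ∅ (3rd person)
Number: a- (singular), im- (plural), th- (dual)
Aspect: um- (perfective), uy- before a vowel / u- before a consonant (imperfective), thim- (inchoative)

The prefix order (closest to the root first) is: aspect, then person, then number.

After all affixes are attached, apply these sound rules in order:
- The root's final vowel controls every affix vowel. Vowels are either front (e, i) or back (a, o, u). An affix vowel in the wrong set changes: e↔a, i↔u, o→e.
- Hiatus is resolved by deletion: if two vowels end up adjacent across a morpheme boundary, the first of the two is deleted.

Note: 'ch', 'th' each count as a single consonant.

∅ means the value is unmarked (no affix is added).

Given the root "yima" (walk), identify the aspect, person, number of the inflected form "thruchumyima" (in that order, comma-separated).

perfective, 1st person, dual

Segment: th-rich-um-yima.
aspect: um- → perfective.
person: rich- → 1st person.
number: th- → dual.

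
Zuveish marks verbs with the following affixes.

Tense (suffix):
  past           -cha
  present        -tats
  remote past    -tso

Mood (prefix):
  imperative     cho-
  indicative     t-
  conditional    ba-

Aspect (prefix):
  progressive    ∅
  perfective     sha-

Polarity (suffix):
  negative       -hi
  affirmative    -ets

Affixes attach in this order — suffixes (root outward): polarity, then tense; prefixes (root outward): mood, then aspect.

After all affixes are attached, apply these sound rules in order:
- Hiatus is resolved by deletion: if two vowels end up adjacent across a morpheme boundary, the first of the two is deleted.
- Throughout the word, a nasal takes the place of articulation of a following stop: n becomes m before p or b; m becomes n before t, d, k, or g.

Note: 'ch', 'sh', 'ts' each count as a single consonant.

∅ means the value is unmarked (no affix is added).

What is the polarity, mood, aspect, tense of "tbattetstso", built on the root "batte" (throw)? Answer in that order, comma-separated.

affirmative, indicative, progressive, remote past

Segment: t-batte-ets-tso.
polarity: -ets → affirmative.
mood: t- → indicative.
aspect: ∅ → progressive.
tense: -tso → remote past.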